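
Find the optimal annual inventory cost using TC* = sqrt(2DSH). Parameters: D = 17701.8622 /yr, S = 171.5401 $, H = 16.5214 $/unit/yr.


2*D*S*H = 100337079.5854
TC* = sqrt(100337079.5854) = 10016.8398

10016.8398 $/yr


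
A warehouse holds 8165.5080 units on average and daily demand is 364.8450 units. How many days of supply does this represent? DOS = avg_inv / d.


DOS = 8165.5080 / 364.8450 = 22.3808

22.3808 days


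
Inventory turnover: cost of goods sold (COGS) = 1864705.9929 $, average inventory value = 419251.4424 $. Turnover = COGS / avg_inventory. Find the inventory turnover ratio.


Turnover = 1864705.9929 / 419251.4424 = 4.4477

4.4477


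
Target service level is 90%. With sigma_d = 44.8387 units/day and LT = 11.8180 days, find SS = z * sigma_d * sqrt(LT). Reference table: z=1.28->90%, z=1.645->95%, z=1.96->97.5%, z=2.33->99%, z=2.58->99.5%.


From the table, SL = 90% corresponds to z = 1.28
sqrt(LT) = sqrt(11.8180) = 3.4377
SS = 1.28 * 44.8387 * 3.4377 = 197.3036

197.3036 units


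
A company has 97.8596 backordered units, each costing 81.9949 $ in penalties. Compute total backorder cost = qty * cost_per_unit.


Total = 97.8596 * 81.9949 = 8023.9881

8023.9881 $


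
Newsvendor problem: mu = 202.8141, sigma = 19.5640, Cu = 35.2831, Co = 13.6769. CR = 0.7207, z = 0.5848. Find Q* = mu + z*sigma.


CR = Cu/(Cu+Co) = 35.2831/(35.2831+13.6769) = 0.7207
z = 0.5848
Q* = 202.8141 + 0.5848 * 19.5640 = 214.2551

214.2551 units


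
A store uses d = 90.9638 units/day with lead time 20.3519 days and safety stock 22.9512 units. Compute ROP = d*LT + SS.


d*LT = 90.9638 * 20.3519 = 1851.2862
ROP = 1851.2862 + 22.9512 = 1874.2374

1874.2374 units


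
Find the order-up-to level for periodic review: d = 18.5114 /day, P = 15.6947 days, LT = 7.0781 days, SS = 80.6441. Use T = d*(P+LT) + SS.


P + LT = 22.7728
d*(P+LT) = 18.5114 * 22.7728 = 421.5564
T = 421.5564 + 80.6441 = 502.2005

502.2005 units


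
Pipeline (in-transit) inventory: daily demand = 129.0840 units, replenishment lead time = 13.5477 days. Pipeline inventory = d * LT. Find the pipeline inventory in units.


Pipeline = 129.0840 * 13.5477 = 1748.7913

1748.7913 units


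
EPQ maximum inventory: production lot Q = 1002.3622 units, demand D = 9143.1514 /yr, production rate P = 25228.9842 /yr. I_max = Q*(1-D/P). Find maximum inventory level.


D/P = 0.3624
1 - D/P = 0.6376
I_max = 1002.3622 * 0.6376 = 639.0995

639.0995 units


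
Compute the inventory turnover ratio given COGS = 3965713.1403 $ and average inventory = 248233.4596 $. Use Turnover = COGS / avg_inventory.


Turnover = 3965713.1403 / 248233.4596 = 15.9757

15.9757


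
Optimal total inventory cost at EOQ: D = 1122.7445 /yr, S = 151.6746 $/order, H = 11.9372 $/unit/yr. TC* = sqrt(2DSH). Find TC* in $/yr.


2*D*S*H = 4065615.0976
TC* = sqrt(4065615.0976) = 2016.3370

2016.3370 $/yr


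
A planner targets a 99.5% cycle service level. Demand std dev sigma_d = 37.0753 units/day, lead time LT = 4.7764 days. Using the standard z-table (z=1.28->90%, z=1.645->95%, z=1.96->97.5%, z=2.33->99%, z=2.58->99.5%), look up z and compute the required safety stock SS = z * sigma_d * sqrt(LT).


From the table, SL = 99.5% corresponds to z = 2.58
sqrt(LT) = sqrt(4.7764) = 2.1855
SS = 2.58 * 37.0753 * 2.1855 = 209.0522

209.0522 units


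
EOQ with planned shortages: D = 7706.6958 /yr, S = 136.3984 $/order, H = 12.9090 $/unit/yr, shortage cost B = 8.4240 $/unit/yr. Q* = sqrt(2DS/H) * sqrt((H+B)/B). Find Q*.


sqrt(2DS/H) = 403.5594
sqrt((H+B)/B) = 1.5914
Q* = 403.5594 * 1.5914 = 642.2058

642.2058 units


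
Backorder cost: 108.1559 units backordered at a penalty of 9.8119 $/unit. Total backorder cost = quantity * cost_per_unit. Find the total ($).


Total = 108.1559 * 9.8119 = 1061.2149

1061.2149 $


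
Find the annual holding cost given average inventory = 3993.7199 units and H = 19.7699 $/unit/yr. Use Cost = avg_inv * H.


Cost = 3993.7199 * 19.7699 = 78955.4431

78955.4431 $/yr


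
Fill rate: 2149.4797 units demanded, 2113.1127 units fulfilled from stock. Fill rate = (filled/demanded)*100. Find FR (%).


FR = 2113.1127 / 2149.4797 * 100 = 98.3081

98.3081%


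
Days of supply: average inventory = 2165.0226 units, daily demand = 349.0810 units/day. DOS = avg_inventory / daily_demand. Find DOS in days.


DOS = 2165.0226 / 349.0810 = 6.2021

6.2021 days


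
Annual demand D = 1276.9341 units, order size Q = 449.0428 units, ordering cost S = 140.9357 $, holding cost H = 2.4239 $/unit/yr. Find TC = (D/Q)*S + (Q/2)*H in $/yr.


Ordering cost = D*S/Q = 400.7761
Holding cost = Q*H/2 = 544.2174
TC = 400.7761 + 544.2174 = 944.9935

944.9935 $/yr


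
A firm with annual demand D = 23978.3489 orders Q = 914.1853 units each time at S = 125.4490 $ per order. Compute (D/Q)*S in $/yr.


Number of orders = D/Q = 26.2292
Cost = 26.2292 * 125.4490 = 3290.4269

3290.4269 $/yr


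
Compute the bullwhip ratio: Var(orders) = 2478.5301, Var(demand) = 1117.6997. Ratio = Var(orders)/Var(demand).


BW = 2478.5301 / 1117.6997 = 2.2175

2.2175


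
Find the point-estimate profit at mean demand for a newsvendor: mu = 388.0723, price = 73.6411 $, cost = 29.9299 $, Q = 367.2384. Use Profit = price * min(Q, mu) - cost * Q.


Sales at mu = min(367.2384, 388.0723) = 367.2384
Revenue = 73.6411 * 367.2384 = 27043.8397
Total cost = 29.9299 * 367.2384 = 10991.4086
Profit = 27043.8397 - 10991.4086 = 16052.4312

16052.4312 $


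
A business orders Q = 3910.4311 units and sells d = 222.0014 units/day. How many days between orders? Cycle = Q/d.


Cycle = 3910.4311 / 222.0014 = 17.6144

17.6144 days


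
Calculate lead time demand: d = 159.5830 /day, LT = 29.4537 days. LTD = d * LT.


LTD = 159.5830 * 29.4537 = 4700.3098

4700.3098 units


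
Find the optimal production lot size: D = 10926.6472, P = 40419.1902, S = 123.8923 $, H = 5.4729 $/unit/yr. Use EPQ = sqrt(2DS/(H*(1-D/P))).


1 - D/P = 1 - 0.2703 = 0.7297
H*(1-D/P) = 3.9934
2DS = 2707454.9058
EPQ = sqrt(677983.4709) = 823.3975

823.3975 units


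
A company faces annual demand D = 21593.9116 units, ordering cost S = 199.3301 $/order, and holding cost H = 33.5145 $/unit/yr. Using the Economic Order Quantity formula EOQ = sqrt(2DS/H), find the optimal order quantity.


2*D*S = 2 * 21593.9116 * 199.3301 = 8608633.1172
2*D*S/H = 256862.9434
EOQ = sqrt(256862.9434) = 506.8165

506.8165 units


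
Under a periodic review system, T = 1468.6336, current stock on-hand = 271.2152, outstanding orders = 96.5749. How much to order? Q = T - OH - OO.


Inventory position = OH + OO = 271.2152 + 96.5749 = 367.7901
Q = 1468.6336 - 367.7901 = 1100.8435

1100.8435 units


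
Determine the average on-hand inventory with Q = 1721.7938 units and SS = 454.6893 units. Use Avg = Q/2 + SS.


Q/2 = 860.8969
Avg = 860.8969 + 454.6893 = 1315.5862

1315.5862 units


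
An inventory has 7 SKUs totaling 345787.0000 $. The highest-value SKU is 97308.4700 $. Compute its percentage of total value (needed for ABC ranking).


Top item = 97308.4700
Total = 345787.0000
Percentage = 97308.4700 / 345787.0000 * 100 = 28.1412

28.1412%


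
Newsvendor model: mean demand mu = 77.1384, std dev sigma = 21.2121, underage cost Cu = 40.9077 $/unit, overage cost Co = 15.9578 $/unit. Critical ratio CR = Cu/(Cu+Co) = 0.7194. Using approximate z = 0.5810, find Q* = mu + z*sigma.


CR = Cu/(Cu+Co) = 40.9077/(40.9077+15.9578) = 0.7194
z = 0.5810
Q* = 77.1384 + 0.5810 * 21.2121 = 89.4626

89.4626 units


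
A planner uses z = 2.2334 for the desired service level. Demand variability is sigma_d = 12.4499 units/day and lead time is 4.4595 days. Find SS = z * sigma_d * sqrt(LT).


sqrt(LT) = sqrt(4.4595) = 2.1118
SS = 2.2334 * 12.4499 * 2.1118 = 58.7186

58.7186 units


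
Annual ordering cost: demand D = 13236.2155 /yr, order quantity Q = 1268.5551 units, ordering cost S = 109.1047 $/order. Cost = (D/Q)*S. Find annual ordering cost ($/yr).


Number of orders = D/Q = 10.4341
Cost = 10.4341 * 109.1047 = 1138.4080

1138.4080 $/yr


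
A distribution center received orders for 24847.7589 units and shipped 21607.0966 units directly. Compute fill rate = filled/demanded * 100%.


FR = 21607.0966 / 24847.7589 * 100 = 86.9579

86.9579%


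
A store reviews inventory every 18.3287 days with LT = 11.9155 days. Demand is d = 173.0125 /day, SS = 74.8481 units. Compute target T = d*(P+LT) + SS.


P + LT = 30.2442
d*(P+LT) = 173.0125 * 30.2442 = 5232.6247
T = 5232.6247 + 74.8481 = 5307.4728

5307.4728 units


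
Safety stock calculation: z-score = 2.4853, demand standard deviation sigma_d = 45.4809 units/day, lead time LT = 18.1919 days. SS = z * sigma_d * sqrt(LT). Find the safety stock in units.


sqrt(LT) = sqrt(18.1919) = 4.2652
SS = 2.4853 * 45.4809 * 4.2652 = 482.1108

482.1108 units


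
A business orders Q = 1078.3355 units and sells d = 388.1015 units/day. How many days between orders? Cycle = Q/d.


Cycle = 1078.3355 / 388.1015 = 2.7785

2.7785 days


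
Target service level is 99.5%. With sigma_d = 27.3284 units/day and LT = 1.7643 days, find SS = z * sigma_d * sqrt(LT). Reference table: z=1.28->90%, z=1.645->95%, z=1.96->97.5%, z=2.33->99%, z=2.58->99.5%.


From the table, SL = 99.5% corresponds to z = 2.58
sqrt(LT) = sqrt(1.7643) = 1.3283
SS = 2.58 * 27.3284 * 1.3283 = 93.6527

93.6527 units


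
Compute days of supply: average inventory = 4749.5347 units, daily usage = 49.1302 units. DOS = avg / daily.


DOS = 4749.5347 / 49.1302 = 96.6724

96.6724 days


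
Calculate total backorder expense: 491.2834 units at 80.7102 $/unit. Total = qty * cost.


Total = 491.2834 * 80.7102 = 39651.5815

39651.5815 $


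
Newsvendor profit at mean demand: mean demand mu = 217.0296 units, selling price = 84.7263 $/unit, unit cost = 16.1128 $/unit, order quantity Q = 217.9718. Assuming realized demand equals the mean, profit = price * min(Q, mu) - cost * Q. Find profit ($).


Sales at mu = min(217.9718, 217.0296) = 217.0296
Revenue = 84.7263 * 217.0296 = 18388.1150
Total cost = 16.1128 * 217.9718 = 3512.1360
Profit = 18388.1150 - 3512.1360 = 14875.9790

14875.9790 $


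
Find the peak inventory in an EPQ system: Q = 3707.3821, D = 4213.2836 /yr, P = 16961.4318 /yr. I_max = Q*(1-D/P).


D/P = 0.2484
1 - D/P = 0.7516
I_max = 3707.3821 * 0.7516 = 2786.4544

2786.4544 units


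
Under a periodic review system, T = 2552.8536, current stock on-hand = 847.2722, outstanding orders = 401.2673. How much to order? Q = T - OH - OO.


Inventory position = OH + OO = 847.2722 + 401.2673 = 1248.5395
Q = 2552.8536 - 1248.5395 = 1304.3141

1304.3141 units


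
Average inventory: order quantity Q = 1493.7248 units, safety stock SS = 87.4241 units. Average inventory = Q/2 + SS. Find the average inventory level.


Q/2 = 746.8624
Avg = 746.8624 + 87.4241 = 834.2865

834.2865 units


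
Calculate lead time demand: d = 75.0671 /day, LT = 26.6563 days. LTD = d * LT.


LTD = 75.0671 * 26.6563 = 2001.0111

2001.0111 units


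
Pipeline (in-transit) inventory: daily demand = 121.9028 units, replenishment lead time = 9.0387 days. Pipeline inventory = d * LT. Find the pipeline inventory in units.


Pipeline = 121.9028 * 9.0387 = 1101.8428

1101.8428 units


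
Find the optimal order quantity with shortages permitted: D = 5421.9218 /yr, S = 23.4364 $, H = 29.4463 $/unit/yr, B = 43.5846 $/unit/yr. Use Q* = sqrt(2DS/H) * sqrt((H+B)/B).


sqrt(2DS/H) = 92.9013
sqrt((H+B)/B) = 1.2945
Q* = 92.9013 * 1.2945 = 120.2565

120.2565 units


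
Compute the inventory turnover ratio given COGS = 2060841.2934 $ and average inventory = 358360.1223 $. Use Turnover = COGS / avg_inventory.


Turnover = 2060841.2934 / 358360.1223 = 5.7508

5.7508


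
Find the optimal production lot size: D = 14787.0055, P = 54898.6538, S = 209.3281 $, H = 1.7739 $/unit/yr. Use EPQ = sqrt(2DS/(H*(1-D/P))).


1 - D/P = 1 - 0.2694 = 0.7306
H*(1-D/P) = 1.2961
2DS = 6190671.5320
EPQ = sqrt(4776390.3711) = 2185.4955

2185.4955 units


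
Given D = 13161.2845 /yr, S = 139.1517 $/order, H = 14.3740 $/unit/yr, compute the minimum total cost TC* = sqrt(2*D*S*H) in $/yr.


2*D*S*H = 52649521.6501
TC* = sqrt(52649521.6501) = 7255.9990

7255.9990 $/yr


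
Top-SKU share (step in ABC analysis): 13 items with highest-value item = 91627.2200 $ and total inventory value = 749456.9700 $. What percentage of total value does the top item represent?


Top item = 91627.2200
Total = 749456.9700
Percentage = 91627.2200 / 749456.9700 * 100 = 12.2258

12.2258%


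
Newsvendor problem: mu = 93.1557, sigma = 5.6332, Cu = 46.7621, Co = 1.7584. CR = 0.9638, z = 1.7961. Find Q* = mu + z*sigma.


CR = Cu/(Cu+Co) = 46.7621/(46.7621+1.7584) = 0.9638
z = 1.7961
Q* = 93.1557 + 1.7961 * 5.6332 = 103.2735

103.2735 units


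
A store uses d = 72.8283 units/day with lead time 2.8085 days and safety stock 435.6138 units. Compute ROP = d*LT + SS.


d*LT = 72.8283 * 2.8085 = 204.5383
ROP = 204.5383 + 435.6138 = 640.1521

640.1521 units


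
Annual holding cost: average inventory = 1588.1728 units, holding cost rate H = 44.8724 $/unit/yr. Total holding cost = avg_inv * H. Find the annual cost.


Cost = 1588.1728 * 44.8724 = 71265.1252

71265.1252 $/yr


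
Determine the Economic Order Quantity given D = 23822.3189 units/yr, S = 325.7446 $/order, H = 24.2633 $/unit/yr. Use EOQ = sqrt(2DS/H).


2*D*S = 2 * 23822.3189 * 325.7446 = 15519983.4823
2*D*S/H = 639648.5013
EOQ = sqrt(639648.5013) = 799.7803

799.7803 units


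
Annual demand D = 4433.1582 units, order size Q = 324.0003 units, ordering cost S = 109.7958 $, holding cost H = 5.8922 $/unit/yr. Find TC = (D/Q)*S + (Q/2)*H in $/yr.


Ordering cost = D*S/Q = 1502.2892
Holding cost = Q*H/2 = 954.5373
TC = 1502.2892 + 954.5373 = 2456.8265

2456.8265 $/yr


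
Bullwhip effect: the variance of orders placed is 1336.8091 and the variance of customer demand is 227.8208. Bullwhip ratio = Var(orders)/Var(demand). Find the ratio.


BW = 1336.8091 / 227.8208 = 5.8678

5.8678


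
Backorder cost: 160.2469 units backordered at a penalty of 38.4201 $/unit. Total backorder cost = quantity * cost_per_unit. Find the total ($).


Total = 160.2469 * 38.4201 = 6156.7019

6156.7019 $


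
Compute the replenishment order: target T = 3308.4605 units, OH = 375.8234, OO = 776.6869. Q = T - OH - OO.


Inventory position = OH + OO = 375.8234 + 776.6869 = 1152.5103
Q = 3308.4605 - 1152.5103 = 2155.9502

2155.9502 units


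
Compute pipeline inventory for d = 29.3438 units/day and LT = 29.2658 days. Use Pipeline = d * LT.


Pipeline = 29.3438 * 29.2658 = 858.7698

858.7698 units


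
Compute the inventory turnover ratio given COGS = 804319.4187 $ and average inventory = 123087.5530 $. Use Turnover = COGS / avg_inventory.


Turnover = 804319.4187 / 123087.5530 = 6.5345

6.5345


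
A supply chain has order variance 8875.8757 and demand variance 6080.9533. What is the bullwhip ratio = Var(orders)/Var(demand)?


BW = 8875.8757 / 6080.9533 = 1.4596

1.4596


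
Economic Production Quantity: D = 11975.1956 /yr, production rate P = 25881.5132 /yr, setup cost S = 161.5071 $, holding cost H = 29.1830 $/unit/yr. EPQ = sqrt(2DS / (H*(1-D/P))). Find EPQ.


1 - D/P = 1 - 0.4627 = 0.5373
H*(1-D/P) = 15.6802
2DS = 3868158.2266
EPQ = sqrt(246690.1539) = 496.6791

496.6791 units


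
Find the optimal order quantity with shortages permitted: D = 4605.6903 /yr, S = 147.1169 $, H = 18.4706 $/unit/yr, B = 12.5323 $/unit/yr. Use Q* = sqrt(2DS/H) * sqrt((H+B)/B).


sqrt(2DS/H) = 270.8652
sqrt((H+B)/B) = 1.5728
Q* = 270.8652 * 1.5728 = 426.0288

426.0288 units


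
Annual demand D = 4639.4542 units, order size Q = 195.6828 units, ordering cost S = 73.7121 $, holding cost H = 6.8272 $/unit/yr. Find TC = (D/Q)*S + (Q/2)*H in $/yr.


Ordering cost = D*S/Q = 1747.6442
Holding cost = Q*H/2 = 667.9828
TC = 1747.6442 + 667.9828 = 2415.6270

2415.6270 $/yr


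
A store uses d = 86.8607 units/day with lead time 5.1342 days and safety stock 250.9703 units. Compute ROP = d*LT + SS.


d*LT = 86.8607 * 5.1342 = 445.9602
ROP = 445.9602 + 250.9703 = 696.9305

696.9305 units


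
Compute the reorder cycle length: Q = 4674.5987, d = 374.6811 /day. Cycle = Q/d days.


Cycle = 4674.5987 / 374.6811 = 12.4762

12.4762 days


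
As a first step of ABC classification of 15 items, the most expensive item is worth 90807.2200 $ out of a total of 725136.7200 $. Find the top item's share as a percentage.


Top item = 90807.2200
Total = 725136.7200
Percentage = 90807.2200 / 725136.7200 * 100 = 12.5228

12.5228%


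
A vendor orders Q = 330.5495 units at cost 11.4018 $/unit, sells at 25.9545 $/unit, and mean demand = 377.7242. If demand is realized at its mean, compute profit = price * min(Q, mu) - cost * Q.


Sales at mu = min(330.5495, 377.7242) = 330.5495
Revenue = 25.9545 * 330.5495 = 8579.2470
Total cost = 11.4018 * 330.5495 = 3768.8593
Profit = 8579.2470 - 3768.8593 = 4810.3877

4810.3877 $


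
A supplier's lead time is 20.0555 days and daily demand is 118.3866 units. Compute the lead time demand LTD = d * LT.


LTD = 118.3866 * 20.0555 = 2374.3025

2374.3025 units


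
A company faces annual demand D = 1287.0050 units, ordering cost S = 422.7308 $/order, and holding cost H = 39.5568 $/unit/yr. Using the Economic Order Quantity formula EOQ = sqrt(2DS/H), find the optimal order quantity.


2*D*S = 2 * 1287.0050 * 422.7308 = 1088113.3065
2*D*S/H = 27507.6171
EOQ = sqrt(27507.6171) = 165.8542

165.8542 units


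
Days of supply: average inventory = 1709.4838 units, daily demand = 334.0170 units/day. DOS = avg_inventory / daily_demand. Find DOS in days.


DOS = 1709.4838 / 334.0170 = 5.1180

5.1180 days


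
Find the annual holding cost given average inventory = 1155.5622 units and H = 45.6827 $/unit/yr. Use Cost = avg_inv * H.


Cost = 1155.5622 * 45.6827 = 52789.2013

52789.2013 $/yr


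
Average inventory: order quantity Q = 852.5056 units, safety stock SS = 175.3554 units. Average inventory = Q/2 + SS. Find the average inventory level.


Q/2 = 426.2528
Avg = 426.2528 + 175.3554 = 601.6082

601.6082 units


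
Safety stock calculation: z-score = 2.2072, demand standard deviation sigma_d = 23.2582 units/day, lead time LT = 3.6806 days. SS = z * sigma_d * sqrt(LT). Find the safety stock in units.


sqrt(LT) = sqrt(3.6806) = 1.9185
SS = 2.2072 * 23.2582 * 1.9185 = 98.4866

98.4866 units


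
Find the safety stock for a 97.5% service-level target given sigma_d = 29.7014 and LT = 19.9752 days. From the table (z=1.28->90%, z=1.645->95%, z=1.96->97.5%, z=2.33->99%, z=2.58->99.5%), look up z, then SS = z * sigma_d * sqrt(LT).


From the table, SL = 97.5% corresponds to z = 1.96
sqrt(LT) = sqrt(19.9752) = 4.4694
SS = 1.96 * 29.7014 * 4.4694 = 260.1828

260.1828 units


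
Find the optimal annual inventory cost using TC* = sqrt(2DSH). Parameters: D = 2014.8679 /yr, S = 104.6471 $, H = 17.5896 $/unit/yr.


2*D*S*H = 7417537.2264
TC* = sqrt(7417537.2264) = 2723.5156

2723.5156 $/yr


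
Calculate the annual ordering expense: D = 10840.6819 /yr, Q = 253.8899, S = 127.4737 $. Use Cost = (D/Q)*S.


Number of orders = D/Q = 42.6984
Cost = 42.6984 * 127.4737 = 5442.9177

5442.9177 $/yr


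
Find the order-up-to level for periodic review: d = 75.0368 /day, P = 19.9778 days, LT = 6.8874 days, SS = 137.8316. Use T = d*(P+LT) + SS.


P + LT = 26.8652
d*(P+LT) = 75.0368 * 26.8652 = 2015.8786
T = 2015.8786 + 137.8316 = 2153.7102

2153.7102 units


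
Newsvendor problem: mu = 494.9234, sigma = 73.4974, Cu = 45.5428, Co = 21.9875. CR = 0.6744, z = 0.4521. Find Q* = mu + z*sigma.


CR = Cu/(Cu+Co) = 45.5428/(45.5428+21.9875) = 0.6744
z = 0.4521
Q* = 494.9234 + 0.4521 * 73.4974 = 528.1516

528.1516 units


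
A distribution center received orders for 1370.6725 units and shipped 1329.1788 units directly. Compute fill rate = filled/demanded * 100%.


FR = 1329.1788 / 1370.6725 * 100 = 96.9727

96.9727%


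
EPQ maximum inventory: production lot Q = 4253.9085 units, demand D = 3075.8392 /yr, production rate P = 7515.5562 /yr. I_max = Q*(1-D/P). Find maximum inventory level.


D/P = 0.4093
1 - D/P = 0.5907
I_max = 4253.9085 * 0.5907 = 2512.9411

2512.9411 units


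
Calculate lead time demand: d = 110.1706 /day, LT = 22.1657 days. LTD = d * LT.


LTD = 110.1706 * 22.1657 = 2442.0085

2442.0085 units


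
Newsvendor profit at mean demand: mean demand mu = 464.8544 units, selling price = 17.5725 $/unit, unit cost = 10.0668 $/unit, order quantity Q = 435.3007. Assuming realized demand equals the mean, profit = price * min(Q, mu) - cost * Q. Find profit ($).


Sales at mu = min(435.3007, 464.8544) = 435.3007
Revenue = 17.5725 * 435.3007 = 7649.3216
Total cost = 10.0668 * 435.3007 = 4382.0851
Profit = 7649.3216 - 4382.0851 = 3267.2365

3267.2365 $


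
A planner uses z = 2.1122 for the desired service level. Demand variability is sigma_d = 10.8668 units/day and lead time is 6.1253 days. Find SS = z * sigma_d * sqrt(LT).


sqrt(LT) = sqrt(6.1253) = 2.4749
SS = 2.1122 * 10.8668 * 2.4749 = 56.8068

56.8068 units


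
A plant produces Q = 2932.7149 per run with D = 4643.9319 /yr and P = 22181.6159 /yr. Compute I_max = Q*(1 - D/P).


D/P = 0.2094
1 - D/P = 0.7906
I_max = 2932.7149 * 0.7906 = 2318.7232

2318.7232 units


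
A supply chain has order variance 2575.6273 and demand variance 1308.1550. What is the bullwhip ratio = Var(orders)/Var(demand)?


BW = 2575.6273 / 1308.1550 = 1.9689

1.9689


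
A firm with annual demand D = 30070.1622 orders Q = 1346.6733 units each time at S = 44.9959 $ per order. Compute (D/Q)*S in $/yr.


Number of orders = D/Q = 22.3292
Cost = 22.3292 * 44.9959 = 1004.7233

1004.7233 $/yr


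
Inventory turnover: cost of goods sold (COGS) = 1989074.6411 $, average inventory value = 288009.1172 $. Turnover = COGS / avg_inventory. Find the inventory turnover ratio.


Turnover = 1989074.6411 / 288009.1172 = 6.9063

6.9063


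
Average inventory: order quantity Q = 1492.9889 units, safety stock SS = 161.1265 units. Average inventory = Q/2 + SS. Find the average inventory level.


Q/2 = 746.4945
Avg = 746.4945 + 161.1265 = 907.6209

907.6209 units


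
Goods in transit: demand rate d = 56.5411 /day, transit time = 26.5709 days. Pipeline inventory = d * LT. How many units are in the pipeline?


Pipeline = 56.5411 * 26.5709 = 1502.3479

1502.3479 units


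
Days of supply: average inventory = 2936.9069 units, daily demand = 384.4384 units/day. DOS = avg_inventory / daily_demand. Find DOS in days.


DOS = 2936.9069 / 384.4384 = 7.6395

7.6395 days


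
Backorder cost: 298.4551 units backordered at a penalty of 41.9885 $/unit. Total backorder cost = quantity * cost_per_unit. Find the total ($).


Total = 298.4551 * 41.9885 = 12531.6820

12531.6820 $


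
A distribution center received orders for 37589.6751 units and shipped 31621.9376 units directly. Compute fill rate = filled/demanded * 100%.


FR = 31621.9376 / 37589.6751 * 100 = 84.1240

84.1240%


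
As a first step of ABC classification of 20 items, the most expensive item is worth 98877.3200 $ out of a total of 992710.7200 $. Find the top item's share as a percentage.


Top item = 98877.3200
Total = 992710.7200
Percentage = 98877.3200 / 992710.7200 * 100 = 9.9603

9.9603%


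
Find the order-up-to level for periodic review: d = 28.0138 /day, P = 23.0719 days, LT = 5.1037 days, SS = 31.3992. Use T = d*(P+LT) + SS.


P + LT = 28.1756
d*(P+LT) = 28.0138 * 28.1756 = 789.3056
T = 789.3056 + 31.3992 = 820.7048

820.7048 units


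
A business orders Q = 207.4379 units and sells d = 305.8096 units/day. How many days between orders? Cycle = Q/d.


Cycle = 207.4379 / 305.8096 = 0.6783

0.6783 days


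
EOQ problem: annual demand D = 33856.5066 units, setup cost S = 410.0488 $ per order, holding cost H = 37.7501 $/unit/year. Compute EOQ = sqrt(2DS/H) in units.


2*D*S = 2 * 33856.5066 * 410.0488 = 27765639.8070
2*D*S/H = 735511.6889
EOQ = sqrt(735511.6889) = 857.6198

857.6198 units


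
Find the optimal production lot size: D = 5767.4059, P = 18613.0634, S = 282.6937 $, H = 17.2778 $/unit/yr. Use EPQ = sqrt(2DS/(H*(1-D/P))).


1 - D/P = 1 - 0.3099 = 0.6901
H*(1-D/P) = 11.9241
2DS = 3260818.6265
EPQ = sqrt(273463.7210) = 522.9376

522.9376 units


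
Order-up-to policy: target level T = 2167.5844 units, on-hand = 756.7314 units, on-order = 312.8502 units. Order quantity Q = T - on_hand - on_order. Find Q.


Inventory position = OH + OO = 756.7314 + 312.8502 = 1069.5816
Q = 2167.5844 - 1069.5816 = 1098.0028

1098.0028 units


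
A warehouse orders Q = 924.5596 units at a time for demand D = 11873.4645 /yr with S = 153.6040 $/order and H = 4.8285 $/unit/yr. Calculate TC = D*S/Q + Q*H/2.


Ordering cost = D*S/Q = 1972.6274
Holding cost = Q*H/2 = 2232.1180
TC = 1972.6274 + 2232.1180 = 4204.7455

4204.7455 $/yr


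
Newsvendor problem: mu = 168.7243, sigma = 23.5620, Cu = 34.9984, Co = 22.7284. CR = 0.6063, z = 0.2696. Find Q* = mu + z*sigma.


CR = Cu/(Cu+Co) = 34.9984/(34.9984+22.7284) = 0.6063
z = 0.2696
Q* = 168.7243 + 0.2696 * 23.5620 = 175.0766

175.0766 units


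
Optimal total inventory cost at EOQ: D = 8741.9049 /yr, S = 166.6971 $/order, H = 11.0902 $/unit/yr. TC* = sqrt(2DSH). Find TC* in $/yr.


2*D*S*H = 32322392.2320
TC* = sqrt(32322392.2320) = 5685.2786

5685.2786 $/yr


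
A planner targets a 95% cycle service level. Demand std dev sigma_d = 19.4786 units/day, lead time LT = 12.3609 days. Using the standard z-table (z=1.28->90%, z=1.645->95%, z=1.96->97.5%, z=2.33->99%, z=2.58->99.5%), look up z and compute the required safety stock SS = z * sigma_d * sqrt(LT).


From the table, SL = 95% corresponds to z = 1.645
sqrt(LT) = sqrt(12.3609) = 3.5158
SS = 1.645 * 19.4786 * 3.5158 = 112.6545

112.6545 units


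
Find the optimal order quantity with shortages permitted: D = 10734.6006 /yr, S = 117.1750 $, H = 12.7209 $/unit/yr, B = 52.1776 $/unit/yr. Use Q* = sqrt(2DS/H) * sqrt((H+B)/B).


sqrt(2DS/H) = 444.6994
sqrt((H+B)/B) = 1.1153
Q* = 444.6994 * 1.1153 = 495.9544

495.9544 units


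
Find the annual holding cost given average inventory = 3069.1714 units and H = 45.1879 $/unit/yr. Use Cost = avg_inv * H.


Cost = 3069.1714 * 45.1879 = 138689.4103

138689.4103 $/yr


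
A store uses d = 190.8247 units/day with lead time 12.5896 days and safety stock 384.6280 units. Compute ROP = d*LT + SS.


d*LT = 190.8247 * 12.5896 = 2402.4066
ROP = 2402.4066 + 384.6280 = 2787.0346

2787.0346 units


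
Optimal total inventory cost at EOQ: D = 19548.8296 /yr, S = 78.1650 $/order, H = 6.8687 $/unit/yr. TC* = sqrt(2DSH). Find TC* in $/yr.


2*D*S*H = 20991217.9214
TC* = sqrt(20991217.9214) = 4581.6174

4581.6174 $/yr


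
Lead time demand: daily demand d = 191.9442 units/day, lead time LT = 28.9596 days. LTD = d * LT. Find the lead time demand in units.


LTD = 191.9442 * 28.9596 = 5558.6273

5558.6273 units


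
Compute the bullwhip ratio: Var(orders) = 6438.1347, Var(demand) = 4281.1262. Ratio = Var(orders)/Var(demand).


BW = 6438.1347 / 4281.1262 = 1.5038

1.5038


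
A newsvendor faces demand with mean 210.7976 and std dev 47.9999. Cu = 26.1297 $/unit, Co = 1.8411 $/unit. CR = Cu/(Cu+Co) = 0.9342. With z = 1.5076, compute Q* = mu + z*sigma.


CR = Cu/(Cu+Co) = 26.1297/(26.1297+1.8411) = 0.9342
z = 1.5076
Q* = 210.7976 + 1.5076 * 47.9999 = 283.1622

283.1622 units


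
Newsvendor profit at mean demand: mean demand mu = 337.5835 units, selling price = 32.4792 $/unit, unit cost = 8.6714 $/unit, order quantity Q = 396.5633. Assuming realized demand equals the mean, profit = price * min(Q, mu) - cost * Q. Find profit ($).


Sales at mu = min(396.5633, 337.5835) = 337.5835
Revenue = 32.4792 * 337.5835 = 10964.4420
Total cost = 8.6714 * 396.5633 = 3438.7590
Profit = 10964.4420 - 3438.7590 = 7525.6830

7525.6830 $


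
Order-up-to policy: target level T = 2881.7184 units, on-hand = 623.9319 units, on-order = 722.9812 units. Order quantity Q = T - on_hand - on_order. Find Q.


Inventory position = OH + OO = 623.9319 + 722.9812 = 1346.9131
Q = 2881.7184 - 1346.9131 = 1534.8053

1534.8053 units


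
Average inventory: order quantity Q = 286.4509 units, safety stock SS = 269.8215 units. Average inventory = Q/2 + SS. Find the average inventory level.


Q/2 = 143.2254
Avg = 143.2254 + 269.8215 = 413.0470

413.0470 units


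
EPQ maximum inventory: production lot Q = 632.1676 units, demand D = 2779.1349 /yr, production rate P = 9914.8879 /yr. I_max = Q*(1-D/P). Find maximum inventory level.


D/P = 0.2803
1 - D/P = 0.7197
I_max = 632.1676 * 0.7197 = 454.9715

454.9715 units


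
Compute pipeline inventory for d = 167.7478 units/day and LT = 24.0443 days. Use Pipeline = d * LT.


Pipeline = 167.7478 * 24.0443 = 4033.3784

4033.3784 units


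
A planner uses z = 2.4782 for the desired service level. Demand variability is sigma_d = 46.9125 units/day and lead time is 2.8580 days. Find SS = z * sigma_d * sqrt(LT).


sqrt(LT) = sqrt(2.8580) = 1.6906
SS = 2.4782 * 46.9125 * 1.6906 = 196.5423

196.5423 units


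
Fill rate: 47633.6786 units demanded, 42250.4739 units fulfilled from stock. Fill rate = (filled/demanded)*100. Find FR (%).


FR = 42250.4739 / 47633.6786 * 100 = 88.6987

88.6987%


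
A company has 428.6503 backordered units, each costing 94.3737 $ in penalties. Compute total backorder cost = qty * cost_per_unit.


Total = 428.6503 * 94.3737 = 40453.3148

40453.3148 $


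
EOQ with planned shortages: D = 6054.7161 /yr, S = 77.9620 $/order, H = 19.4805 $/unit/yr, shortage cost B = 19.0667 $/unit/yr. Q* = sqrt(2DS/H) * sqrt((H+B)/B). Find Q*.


sqrt(2DS/H) = 220.1422
sqrt((H+B)/B) = 1.4219
Q* = 220.1422 * 1.4219 = 313.0127

313.0127 units


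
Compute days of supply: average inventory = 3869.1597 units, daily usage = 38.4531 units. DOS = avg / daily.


DOS = 3869.1597 / 38.4531 = 100.6202

100.6202 days


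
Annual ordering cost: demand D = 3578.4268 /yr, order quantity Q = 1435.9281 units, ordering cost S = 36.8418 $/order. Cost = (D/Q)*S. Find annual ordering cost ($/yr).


Number of orders = D/Q = 2.4921
Cost = 2.4921 * 36.8418 = 91.8122

91.8122 $/yr


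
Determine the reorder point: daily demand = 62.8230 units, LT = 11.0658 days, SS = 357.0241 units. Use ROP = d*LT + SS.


d*LT = 62.8230 * 11.0658 = 695.1868
ROP = 695.1868 + 357.0241 = 1052.2109

1052.2109 units


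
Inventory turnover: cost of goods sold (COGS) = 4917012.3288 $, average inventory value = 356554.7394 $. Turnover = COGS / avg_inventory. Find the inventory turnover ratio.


Turnover = 4917012.3288 / 356554.7394 = 13.7903

13.7903


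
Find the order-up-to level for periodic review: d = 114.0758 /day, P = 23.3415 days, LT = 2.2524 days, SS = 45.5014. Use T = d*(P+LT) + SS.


P + LT = 25.5939
d*(P+LT) = 114.0758 * 25.5939 = 2919.6446
T = 2919.6446 + 45.5014 = 2965.1460

2965.1460 units


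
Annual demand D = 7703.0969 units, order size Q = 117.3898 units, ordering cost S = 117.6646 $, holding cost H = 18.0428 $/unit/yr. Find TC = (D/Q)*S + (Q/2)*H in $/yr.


Ordering cost = D*S/Q = 7721.1292
Holding cost = Q*H/2 = 1059.0203
TC = 7721.1292 + 1059.0203 = 8780.1496

8780.1496 $/yr


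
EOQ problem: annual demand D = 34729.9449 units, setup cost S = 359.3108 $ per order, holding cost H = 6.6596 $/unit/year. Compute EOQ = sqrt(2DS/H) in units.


2*D*S = 2 * 34729.9449 * 359.3108 = 24957688.5719
2*D*S/H = 3747625.7691
EOQ = sqrt(3747625.7691) = 1935.8786

1935.8786 units


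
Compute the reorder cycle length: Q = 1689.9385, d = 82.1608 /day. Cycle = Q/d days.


Cycle = 1689.9385 / 82.1608 = 20.5687

20.5687 days


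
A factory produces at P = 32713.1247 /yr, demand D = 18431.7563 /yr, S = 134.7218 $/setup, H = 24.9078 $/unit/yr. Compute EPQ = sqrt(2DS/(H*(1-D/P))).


1 - D/P = 1 - 0.5634 = 0.4366
H*(1-D/P) = 10.8738
2DS = 4966318.7718
EPQ = sqrt(456721.4713) = 675.8117

675.8117 units


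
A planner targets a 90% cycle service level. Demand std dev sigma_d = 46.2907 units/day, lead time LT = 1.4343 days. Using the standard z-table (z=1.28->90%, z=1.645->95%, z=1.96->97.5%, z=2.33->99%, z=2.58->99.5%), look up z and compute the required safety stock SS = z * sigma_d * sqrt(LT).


From the table, SL = 90% corresponds to z = 1.28
sqrt(LT) = sqrt(1.4343) = 1.1976
SS = 1.28 * 46.2907 * 1.1976 = 70.9617

70.9617 units


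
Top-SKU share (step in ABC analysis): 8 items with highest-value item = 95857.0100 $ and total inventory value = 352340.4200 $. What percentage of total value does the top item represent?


Top item = 95857.0100
Total = 352340.4200
Percentage = 95857.0100 / 352340.4200 * 100 = 27.2058

27.2058%


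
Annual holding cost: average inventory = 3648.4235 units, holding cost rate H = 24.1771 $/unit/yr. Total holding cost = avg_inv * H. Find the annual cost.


Cost = 3648.4235 * 24.1771 = 88208.2998

88208.2998 $/yr


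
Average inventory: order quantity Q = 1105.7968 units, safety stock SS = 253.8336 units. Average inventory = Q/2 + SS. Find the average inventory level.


Q/2 = 552.8984
Avg = 552.8984 + 253.8336 = 806.7320

806.7320 units


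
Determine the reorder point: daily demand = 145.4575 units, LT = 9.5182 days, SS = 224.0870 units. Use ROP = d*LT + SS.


d*LT = 145.4575 * 9.5182 = 1384.4936
ROP = 1384.4936 + 224.0870 = 1608.5806

1608.5806 units


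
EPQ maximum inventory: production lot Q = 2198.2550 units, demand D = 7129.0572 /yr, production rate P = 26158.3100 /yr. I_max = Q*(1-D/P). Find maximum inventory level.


D/P = 0.2725
1 - D/P = 0.7275
I_max = 2198.2550 * 0.7275 = 1599.1534

1599.1534 units


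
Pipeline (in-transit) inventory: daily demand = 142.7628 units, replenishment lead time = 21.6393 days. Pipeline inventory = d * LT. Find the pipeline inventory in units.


Pipeline = 142.7628 * 21.6393 = 3089.2871

3089.2871 units


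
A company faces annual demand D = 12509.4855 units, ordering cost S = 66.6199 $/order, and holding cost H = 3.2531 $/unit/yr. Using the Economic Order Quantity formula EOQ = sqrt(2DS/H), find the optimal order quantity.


2*D*S = 2 * 12509.4855 * 66.6199 = 1666761.3461
2*D*S/H = 512360.9315
EOQ = sqrt(512360.9315) = 715.7939

715.7939 units


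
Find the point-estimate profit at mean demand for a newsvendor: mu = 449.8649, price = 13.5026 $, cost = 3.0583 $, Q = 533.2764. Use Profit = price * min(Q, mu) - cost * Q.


Sales at mu = min(533.2764, 449.8649) = 449.8649
Revenue = 13.5026 * 449.8649 = 6074.3458
Total cost = 3.0583 * 533.2764 = 1630.9192
Profit = 6074.3458 - 1630.9192 = 4443.4266

4443.4266 $


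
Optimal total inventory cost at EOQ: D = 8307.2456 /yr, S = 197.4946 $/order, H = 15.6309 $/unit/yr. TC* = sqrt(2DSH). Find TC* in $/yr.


2*D*S*H = 51289239.0963
TC* = sqrt(51289239.0963) = 7161.6506

7161.6506 $/yr


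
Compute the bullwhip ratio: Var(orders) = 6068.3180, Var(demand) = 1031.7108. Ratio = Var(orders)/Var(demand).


BW = 6068.3180 / 1031.7108 = 5.8818

5.8818


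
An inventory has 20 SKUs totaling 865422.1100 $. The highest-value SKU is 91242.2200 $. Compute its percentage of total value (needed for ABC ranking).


Top item = 91242.2200
Total = 865422.1100
Percentage = 91242.2200 / 865422.1100 * 100 = 10.5431

10.5431%


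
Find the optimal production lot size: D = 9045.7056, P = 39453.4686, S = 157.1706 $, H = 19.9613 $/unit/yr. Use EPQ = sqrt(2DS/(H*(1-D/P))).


1 - D/P = 1 - 0.2293 = 0.7707
H*(1-D/P) = 15.3847
2DS = 2843437.9532
EPQ = sqrt(184822.8459) = 429.9103

429.9103 units


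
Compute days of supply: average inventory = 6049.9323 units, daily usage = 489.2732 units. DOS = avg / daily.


DOS = 6049.9323 / 489.2732 = 12.3651

12.3651 days


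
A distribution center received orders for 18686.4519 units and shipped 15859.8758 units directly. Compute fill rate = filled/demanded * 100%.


FR = 15859.8758 / 18686.4519 * 100 = 84.8737

84.8737%


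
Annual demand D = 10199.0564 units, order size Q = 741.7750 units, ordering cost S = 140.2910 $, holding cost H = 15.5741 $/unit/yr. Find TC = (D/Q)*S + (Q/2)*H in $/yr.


Ordering cost = D*S/Q = 1928.9351
Holding cost = Q*H/2 = 5776.2390
TC = 1928.9351 + 5776.2390 = 7705.1741

7705.1741 $/yr


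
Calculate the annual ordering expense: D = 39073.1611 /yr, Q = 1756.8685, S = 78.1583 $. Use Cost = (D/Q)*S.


Number of orders = D/Q = 22.2402
Cost = 22.2402 * 78.1583 = 1738.2586

1738.2586 $/yr


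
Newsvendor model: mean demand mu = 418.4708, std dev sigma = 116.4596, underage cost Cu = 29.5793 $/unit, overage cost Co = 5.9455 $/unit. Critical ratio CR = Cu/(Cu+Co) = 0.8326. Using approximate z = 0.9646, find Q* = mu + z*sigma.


CR = Cu/(Cu+Co) = 29.5793/(29.5793+5.9455) = 0.8326
z = 0.9646
Q* = 418.4708 + 0.9646 * 116.4596 = 530.8077

530.8077 units


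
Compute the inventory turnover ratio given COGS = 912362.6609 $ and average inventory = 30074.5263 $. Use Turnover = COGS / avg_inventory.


Turnover = 912362.6609 / 30074.5263 = 30.3367

30.3367


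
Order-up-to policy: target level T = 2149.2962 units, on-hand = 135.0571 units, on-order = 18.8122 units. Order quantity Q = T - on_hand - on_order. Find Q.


Inventory position = OH + OO = 135.0571 + 18.8122 = 153.8693
Q = 2149.2962 - 153.8693 = 1995.4269

1995.4269 units


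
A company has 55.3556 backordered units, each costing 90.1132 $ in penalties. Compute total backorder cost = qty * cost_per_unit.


Total = 55.3556 * 90.1132 = 4988.2703

4988.2703 $


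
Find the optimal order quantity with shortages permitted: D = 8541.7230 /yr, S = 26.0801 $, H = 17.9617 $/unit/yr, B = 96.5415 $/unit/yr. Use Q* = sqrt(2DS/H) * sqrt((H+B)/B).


sqrt(2DS/H) = 157.4957
sqrt((H+B)/B) = 1.0891
Q* = 157.4957 * 1.0891 = 171.5222

171.5222 units


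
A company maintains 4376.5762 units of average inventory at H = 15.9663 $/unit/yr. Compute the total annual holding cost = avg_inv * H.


Cost = 4376.5762 * 15.9663 = 69877.7286

69877.7286 $/yr


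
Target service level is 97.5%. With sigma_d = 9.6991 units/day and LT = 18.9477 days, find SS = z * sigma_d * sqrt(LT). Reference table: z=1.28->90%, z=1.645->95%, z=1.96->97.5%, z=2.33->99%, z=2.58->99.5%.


From the table, SL = 97.5% corresponds to z = 1.96
sqrt(LT) = sqrt(18.9477) = 4.3529
SS = 1.96 * 9.6991 * 4.3529 = 82.7496

82.7496 units


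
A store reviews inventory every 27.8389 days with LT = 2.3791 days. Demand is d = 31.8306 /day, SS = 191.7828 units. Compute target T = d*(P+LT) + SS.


P + LT = 30.2180
d*(P+LT) = 31.8306 * 30.2180 = 961.8571
T = 961.8571 + 191.7828 = 1153.6399

1153.6399 units


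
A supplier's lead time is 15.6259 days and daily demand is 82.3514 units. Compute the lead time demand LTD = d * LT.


LTD = 82.3514 * 15.6259 = 1286.8147

1286.8147 units


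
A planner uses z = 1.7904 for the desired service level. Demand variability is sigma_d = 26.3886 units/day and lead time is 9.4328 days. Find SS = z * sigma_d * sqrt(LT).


sqrt(LT) = sqrt(9.4328) = 3.0713
SS = 1.7904 * 26.3886 * 3.0713 = 145.1065

145.1065 units


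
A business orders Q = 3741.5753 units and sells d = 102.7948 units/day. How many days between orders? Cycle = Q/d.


Cycle = 3741.5753 / 102.7948 = 36.3985

36.3985 days


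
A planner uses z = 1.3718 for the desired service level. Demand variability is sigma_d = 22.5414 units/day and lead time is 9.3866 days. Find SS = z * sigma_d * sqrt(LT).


sqrt(LT) = sqrt(9.3866) = 3.0638
SS = 1.3718 * 22.5414 * 3.0638 = 94.7384

94.7384 units


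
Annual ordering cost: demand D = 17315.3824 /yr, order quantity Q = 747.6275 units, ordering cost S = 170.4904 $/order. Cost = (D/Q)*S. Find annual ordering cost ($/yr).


Number of orders = D/Q = 23.1604
Cost = 23.1604 * 170.4904 = 3948.6328

3948.6328 $/yr
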